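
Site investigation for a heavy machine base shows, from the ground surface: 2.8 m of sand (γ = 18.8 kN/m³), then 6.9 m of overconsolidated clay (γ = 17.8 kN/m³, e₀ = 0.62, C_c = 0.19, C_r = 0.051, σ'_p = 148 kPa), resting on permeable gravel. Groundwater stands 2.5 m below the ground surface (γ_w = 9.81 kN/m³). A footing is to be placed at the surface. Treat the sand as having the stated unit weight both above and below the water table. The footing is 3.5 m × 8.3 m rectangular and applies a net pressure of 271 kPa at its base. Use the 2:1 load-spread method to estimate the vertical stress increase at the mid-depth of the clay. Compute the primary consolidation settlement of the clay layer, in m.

S_c ≈ 0.0511 m

Mid-depth of clay below the ground surface: z = 2.8 + 6.9/2 = 6.25 m.
Total vertical stress at mid-clay: σ_v = 18.8×2.8 + 17.8×3.45 = 114.05 kPa.
Pore pressure: u = 9.81×(6.25 − 2.5) = 36.788 kPa.
Initial effective stress: σ'_0 = σ_v − u = 114.05 − 36.788 = 77.262 kPa.
Stress increase at mid-clay by the 2:1 spreading method:
Δσ = qBL/((B+z)(L+z)) = 271×3.5×8.3/((3.5+6.25)(8.3+6.25)) = 55.494 kPa
Final effective stress: σ'_f = 77.262 + 55.494 = 132.76 kPa.
σ'_f = 132.76 ≤ σ'_p = 148 kPa, so the clay remains overconsolidated and only the recompression index applies:
S_c = C_r·H/(1+e₀)·log₁₀(σ'_f/σ'_0) = 0.051×6.9/1.62×log₁₀(132.76/77.262)
    = 0.21722 × 0.2351 = 0.05107 m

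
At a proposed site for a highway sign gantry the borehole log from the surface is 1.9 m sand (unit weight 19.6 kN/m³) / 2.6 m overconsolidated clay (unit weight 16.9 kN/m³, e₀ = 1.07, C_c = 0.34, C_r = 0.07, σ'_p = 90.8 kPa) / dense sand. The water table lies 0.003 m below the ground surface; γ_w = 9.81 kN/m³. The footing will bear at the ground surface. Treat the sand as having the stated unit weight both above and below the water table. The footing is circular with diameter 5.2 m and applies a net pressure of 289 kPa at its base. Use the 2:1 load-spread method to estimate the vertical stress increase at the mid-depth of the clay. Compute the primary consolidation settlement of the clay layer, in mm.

Mid-depth of clay below the ground surface: z = 1.9 + 2.6/2 = 3.2 m.
Total vertical stress at mid-clay: σ_v = 19.6×1.9 + 16.9×1.3 = 59.21 kPa.
Pore pressure: u = 9.81×(3.2 − 0.003) = 31.363 kPa.
Initial effective stress: σ'_0 = σ_v − u = 59.21 − 31.363 = 27.847 kPa.
Stress increase at mid-clay by the 2:1 spreading method:
Δσ ≈ qD²/(D+z)² = 289×5.2²/(5.2+3.2)² = 110.75 kPa
Final effective stress: σ'_f = 27.847 + 110.75 = 138.6 kPa.
σ'_f = 138.6 > σ'_p = 90.8 kPa, so the stress path crosses the preconsolidation pressure — recompression up to σ'_p, then virgin compression beyond:
S_c = H/(1+e₀)·[C_r·log₁₀(σ'_p/σ'_0) + C_c·log₁₀(σ'_f/σ'_p)]
    = 2.6/2.07 × [0.07×log₁₀(90.8/27.847) + 0.34×log₁₀(138.6/90.8)]
    = 1.256 × [0.035932 + 0.06245] = 0.1236 m

S_c ≈ 124 mm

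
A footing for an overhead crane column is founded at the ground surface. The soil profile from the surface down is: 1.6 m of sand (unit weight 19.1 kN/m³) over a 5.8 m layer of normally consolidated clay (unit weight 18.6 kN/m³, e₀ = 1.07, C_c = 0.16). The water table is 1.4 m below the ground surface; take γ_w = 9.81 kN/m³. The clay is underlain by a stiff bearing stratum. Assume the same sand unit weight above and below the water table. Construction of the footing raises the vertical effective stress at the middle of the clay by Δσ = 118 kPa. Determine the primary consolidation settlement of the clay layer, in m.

Mid-depth of clay below the ground surface: z = 1.6 + 5.8/2 = 4.5 m.
Total vertical stress at mid-clay: σ_v = 19.1×1.6 + 18.6×2.9 = 84.5 kPa.
Pore pressure: u = 9.81×(4.5 − 1.4) = 30.411 kPa.
Initial effective stress: σ'_0 = σ_v − u = 84.5 − 30.411 = 54.089 kPa.
Final effective stress: σ'_f = σ'_0 + Δσ = 54.089 + 118 = 172.09 kPa.
Normally consolidated clay, so the full stress increment lies on the virgin compression line:
S_c = C_c·H/(1+e₀)·log₁₀(σ'_f/σ'_0) = 0.16×5.8/(1+1.07)×log₁₀(172.09/54.089)
    = 0.44831 × 0.50265 = 0.2253 m

S_c ≈ 0.225 m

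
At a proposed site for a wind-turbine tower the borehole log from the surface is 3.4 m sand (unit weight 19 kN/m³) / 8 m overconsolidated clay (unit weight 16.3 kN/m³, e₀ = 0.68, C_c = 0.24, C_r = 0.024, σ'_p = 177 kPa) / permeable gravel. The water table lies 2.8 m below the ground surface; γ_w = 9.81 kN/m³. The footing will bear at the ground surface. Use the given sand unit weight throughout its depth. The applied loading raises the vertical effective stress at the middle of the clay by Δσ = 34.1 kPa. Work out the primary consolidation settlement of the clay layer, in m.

S_c ≈ 0.0168 m

Mid-depth of clay below the ground surface: z = 3.4 + 8/2 = 7.4 m.
Total vertical stress at mid-clay: σ_v = 19×3.4 + 16.3×4 = 129.8 kPa.
Pore pressure: u = 9.81×(7.4 − 2.8) = 45.126 kPa.
Initial effective stress: σ'_0 = σ_v − u = 129.8 − 45.126 = 84.674 kPa.
Final effective stress: σ'_f = 84.674 + 34.1 = 118.77 kPa.
σ'_f = 118.77 ≤ σ'_p = 177 kPa, so the clay remains overconsolidated and only the recompression index applies:
S_c = C_r·H/(1+e₀)·log₁₀(σ'_f/σ'_0) = 0.024×8/1.68×log₁₀(118.77/84.674)
    = 0.11429 × 0.14696 = 0.0168 m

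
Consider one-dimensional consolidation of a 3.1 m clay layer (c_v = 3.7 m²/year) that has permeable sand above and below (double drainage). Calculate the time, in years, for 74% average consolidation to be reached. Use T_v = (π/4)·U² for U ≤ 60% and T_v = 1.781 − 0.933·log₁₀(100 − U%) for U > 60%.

t ≈ 0.299 years

Drainage path length: H_d = H/2 = 1.55 m (double drainage).
U > 60%: T_v = 1.781 − 0.933·log₁₀(100 − 74) = 0.46083.
t = T_v·H_d²/c_v = 0.46083×1.55²/3.7 = 0.2992 years.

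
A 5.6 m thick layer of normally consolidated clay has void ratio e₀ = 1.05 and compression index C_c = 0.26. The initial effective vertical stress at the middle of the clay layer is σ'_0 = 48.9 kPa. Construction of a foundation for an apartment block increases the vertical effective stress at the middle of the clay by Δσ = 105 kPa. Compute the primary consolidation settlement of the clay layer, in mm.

S_c ≈ 354 mm

Final effective stress: σ'_f = σ'_0 + Δσ = 48.9 + 105 = 153.9 kPa.
Normally consolidated clay, so the full stress increment lies on the virgin compression line:
S_c = C_c·H/(1+e₀)·log₁₀(σ'_f/σ'_0) = 0.26×5.6/(1+1.05)×log₁₀(153.9/48.9)
    = 0.71024 × 0.49793 = 0.3536 m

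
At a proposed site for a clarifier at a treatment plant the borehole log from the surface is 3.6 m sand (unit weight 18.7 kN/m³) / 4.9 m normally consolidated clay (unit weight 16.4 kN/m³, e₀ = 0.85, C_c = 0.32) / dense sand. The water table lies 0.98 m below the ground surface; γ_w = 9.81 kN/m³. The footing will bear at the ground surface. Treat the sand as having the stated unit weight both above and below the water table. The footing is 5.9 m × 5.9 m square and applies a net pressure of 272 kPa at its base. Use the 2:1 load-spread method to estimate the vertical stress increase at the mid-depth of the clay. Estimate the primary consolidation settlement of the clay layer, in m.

S_c ≈ 0.281 m

Mid-depth of clay below the ground surface: z = 3.6 + 4.9/2 = 6.05 m.
Total vertical stress at mid-clay: σ_v = 18.7×3.6 + 16.4×2.45 = 107.5 kPa.
Pore pressure: u = 9.81×(6.05 − 0.98) = 49.737 kPa.
Initial effective stress: σ'_0 = σ_v − u = 107.5 − 49.737 = 57.763 kPa.
Stress increase at mid-clay by the 2:1 spreading method:
Δσ = qBL/((B+z)(L+z)) = 272×5.9×5.9/((5.9+6.05)(5.9+6.05)) = 66.304 kPa
Final effective stress: σ'_f = σ'_0 + Δσ = 57.763 + 66.304 = 124.07 kPa.
Normally consolidated clay, so the full stress increment lies on the virgin compression line:
S_c = C_c·H/(1+e₀)·log₁₀(σ'_f/σ'_0) = 0.32×4.9/(1+0.85)×log₁₀(124.07/57.763)
    = 0.84757 × 0.33202 = 0.2814 m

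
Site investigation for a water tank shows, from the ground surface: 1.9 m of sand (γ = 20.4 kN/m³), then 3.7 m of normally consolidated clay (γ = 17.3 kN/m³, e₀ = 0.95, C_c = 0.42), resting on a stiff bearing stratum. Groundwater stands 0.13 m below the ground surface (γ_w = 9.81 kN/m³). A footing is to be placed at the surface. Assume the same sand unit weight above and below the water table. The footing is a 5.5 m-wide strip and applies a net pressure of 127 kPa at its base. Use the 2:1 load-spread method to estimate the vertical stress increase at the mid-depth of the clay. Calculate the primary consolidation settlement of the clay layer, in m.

S_c ≈ 0.396 m

Mid-depth of clay below the ground surface: z = 1.9 + 3.7/2 = 3.75 m.
Total vertical stress at mid-clay: σ_v = 20.4×1.9 + 17.3×1.85 = 70.765 kPa.
Pore pressure: u = 9.81×(3.75 − 0.13) = 35.512 kPa.
Initial effective stress: σ'_0 = σ_v − u = 70.765 − 35.512 = 35.253 kPa.
Stress increase at mid-clay by the 2:1 spreading method:
Δσ = qB/(B+z) = 127×5.5/(5.5+3.75) = 75.514 kPa
Final effective stress: σ'_f = σ'_0 + Δσ = 35.253 + 75.514 = 110.77 kPa.
Normally consolidated clay, so the full stress increment lies on the virgin compression line:
S_c = C_c·H/(1+e₀)·log₁₀(σ'_f/σ'_0) = 0.42×3.7/(1+0.95)×log₁₀(110.77/35.253)
    = 0.79692 × 0.49723 = 0.3963 m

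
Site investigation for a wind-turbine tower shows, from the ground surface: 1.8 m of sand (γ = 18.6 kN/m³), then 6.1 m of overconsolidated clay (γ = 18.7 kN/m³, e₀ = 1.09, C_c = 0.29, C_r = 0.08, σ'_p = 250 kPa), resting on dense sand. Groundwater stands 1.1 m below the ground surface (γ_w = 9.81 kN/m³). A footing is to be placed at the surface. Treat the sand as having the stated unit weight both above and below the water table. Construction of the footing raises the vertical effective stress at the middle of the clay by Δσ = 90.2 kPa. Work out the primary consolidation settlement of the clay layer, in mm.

Mid-depth of clay below the ground surface: z = 1.8 + 6.1/2 = 4.85 m.
Total vertical stress at mid-clay: σ_v = 18.6×1.8 + 18.7×3.05 = 90.515 kPa.
Pore pressure: u = 9.81×(4.85 − 1.1) = 36.788 kPa.
Initial effective stress: σ'_0 = σ_v − u = 90.515 − 36.788 = 53.727 kPa.
Final effective stress: σ'_f = 53.727 + 90.2 = 143.93 kPa.
σ'_f = 143.93 ≤ σ'_p = 250 kPa, so the clay remains overconsolidated and only the recompression index applies:
S_c = C_r·H/(1+e₀)·log₁₀(σ'_f/σ'_0) = 0.08×6.1/2.09×log₁₀(143.93/53.727)
    = 0.2335 × 0.42796 = 0.09993 m

S_c ≈ 99.9 mm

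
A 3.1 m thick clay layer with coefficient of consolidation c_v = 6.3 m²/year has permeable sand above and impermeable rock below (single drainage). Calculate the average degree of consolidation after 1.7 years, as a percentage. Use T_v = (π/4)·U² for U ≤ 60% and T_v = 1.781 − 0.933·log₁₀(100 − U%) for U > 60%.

U ≈ 94.8 %

Drainage path length: H_d = H = 3.1 m (single drainage).
T_v = c_v·t/H_d² = 6.3×1.7/3.1² = 1.1145.
T_v = 1.1145 corresponds to the U > 60% branch:
U = 1 − 10^((1.781 − T_v)/0.933)/100 = 0.9482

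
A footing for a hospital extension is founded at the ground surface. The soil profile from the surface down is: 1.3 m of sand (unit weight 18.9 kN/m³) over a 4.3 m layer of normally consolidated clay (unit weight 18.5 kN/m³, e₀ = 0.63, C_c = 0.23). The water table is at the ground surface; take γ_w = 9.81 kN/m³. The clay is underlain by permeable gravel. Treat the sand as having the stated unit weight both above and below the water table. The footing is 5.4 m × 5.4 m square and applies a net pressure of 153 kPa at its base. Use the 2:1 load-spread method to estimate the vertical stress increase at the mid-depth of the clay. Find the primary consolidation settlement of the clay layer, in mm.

S_c ≈ 278 mm

Mid-depth of clay below the ground surface: z = 1.3 + 4.3/2 = 3.45 m.
Total vertical stress at mid-clay: σ_v = 18.9×1.3 + 18.5×2.15 = 64.345 kPa.
Pore pressure: u = 9.81×(3.45 − 0) = 33.845 kPa.
Initial effective stress: σ'_0 = σ_v − u = 64.345 − 33.845 = 30.5 kPa.
Stress increase at mid-clay by the 2:1 spreading method:
Δσ = qBL/((B+z)(L+z)) = 153×5.4×5.4/((5.4+3.45)(5.4+3.45)) = 56.963 kPa
Final effective stress: σ'_f = σ'_0 + Δσ = 30.5 + 56.963 = 87.463 kPa.
Normally consolidated clay, so the full stress increment lies on the virgin compression line:
S_c = C_c·H/(1+e₀)·log₁₀(σ'_f/σ'_0) = 0.23×4.3/(1+0.63)×log₁₀(87.463/30.5)
    = 0.60675 × 0.45752 = 0.2776 m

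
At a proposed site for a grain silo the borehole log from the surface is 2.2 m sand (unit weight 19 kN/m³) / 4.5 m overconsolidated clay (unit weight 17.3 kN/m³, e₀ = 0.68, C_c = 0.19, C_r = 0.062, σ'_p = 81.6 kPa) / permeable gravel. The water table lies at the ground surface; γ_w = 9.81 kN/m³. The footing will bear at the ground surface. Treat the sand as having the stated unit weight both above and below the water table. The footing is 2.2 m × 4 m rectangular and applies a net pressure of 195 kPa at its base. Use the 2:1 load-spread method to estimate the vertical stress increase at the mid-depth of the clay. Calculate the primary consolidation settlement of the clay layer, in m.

S_c ≈ 0.0433 m

Mid-depth of clay below the ground surface: z = 2.2 + 4.5/2 = 4.45 m.
Total vertical stress at mid-clay: σ_v = 19×2.2 + 17.3×2.25 = 80.725 kPa.
Pore pressure: u = 9.81×(4.45 − 0) = 43.655 kPa.
Initial effective stress: σ'_0 = σ_v − u = 80.725 − 43.655 = 37.07 kPa.
Stress increase at mid-clay by the 2:1 spreading method:
Δσ = qBL/((B+z)(L+z)) = 195×2.2×4/((2.2+4.45)(4+4.45)) = 30.538 kPa
Final effective stress: σ'_f = 37.07 + 30.538 = 67.608 kPa.
σ'_f = 67.608 ≤ σ'_p = 81.6 kPa, so the clay remains overconsolidated and only the recompression index applies:
S_c = C_r·H/(1+e₀)·log₁₀(σ'_f/σ'_0) = 0.062×4.5/1.68×log₁₀(67.608/37.07)
    = 0.16607 × 0.26098 = 0.04334 m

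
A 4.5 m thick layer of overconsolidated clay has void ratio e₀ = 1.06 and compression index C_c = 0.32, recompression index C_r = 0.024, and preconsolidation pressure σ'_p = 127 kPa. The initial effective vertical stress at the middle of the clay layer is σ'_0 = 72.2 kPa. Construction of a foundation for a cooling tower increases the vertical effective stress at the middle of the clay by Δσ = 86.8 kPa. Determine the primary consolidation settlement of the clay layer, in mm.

Final effective stress: σ'_f = 72.2 + 86.8 = 159 kPa.
σ'_f = 159 > σ'_p = 127 kPa, so the stress path crosses the preconsolidation pressure — recompression up to σ'_p, then virgin compression beyond:
S_c = H/(1+e₀)·[C_r·log₁₀(σ'_p/σ'_0) + C_c·log₁₀(σ'_f/σ'_p)]
    = 4.5/2.06 × [0.024×log₁₀(127/72.2) + 0.32×log₁₀(159/127)]
    = 2.1845 × [0.0058864 + 0.03123] = 0.08108 m

S_c ≈ 81.1 mm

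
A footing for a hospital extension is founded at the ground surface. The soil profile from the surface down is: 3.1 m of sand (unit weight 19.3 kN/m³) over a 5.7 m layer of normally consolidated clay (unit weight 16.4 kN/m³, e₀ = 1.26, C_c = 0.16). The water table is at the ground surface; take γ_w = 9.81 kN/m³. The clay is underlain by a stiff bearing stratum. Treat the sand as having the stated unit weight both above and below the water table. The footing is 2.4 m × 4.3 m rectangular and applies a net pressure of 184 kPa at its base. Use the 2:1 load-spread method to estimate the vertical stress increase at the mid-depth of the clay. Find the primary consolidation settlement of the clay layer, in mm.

S_c ≈ 66.4 mm

Mid-depth of clay below the ground surface: z = 3.1 + 5.7/2 = 5.95 m.
Total vertical stress at mid-clay: σ_v = 19.3×3.1 + 16.4×2.85 = 106.57 kPa.
Pore pressure: u = 9.81×(5.95 − 0) = 58.37 kPa.
Initial effective stress: σ'_0 = σ_v − u = 106.57 − 58.37 = 48.2 kPa.
Stress increase at mid-clay by the 2:1 spreading method:
Δσ = qBL/((B+z)(L+z)) = 184×2.4×4.3/((2.4+5.95)(4.3+5.95)) = 22.186 kPa
Final effective stress: σ'_f = σ'_0 + Δσ = 48.2 + 22.186 = 70.386 kPa.
Normally consolidated clay, so the full stress increment lies on the virgin compression line:
S_c = C_c·H/(1+e₀)·log₁₀(σ'_f/σ'_0) = 0.16×5.7/(1+1.26)×log₁₀(70.386/48.2)
    = 0.40354 × 0.16444 = 0.06636 m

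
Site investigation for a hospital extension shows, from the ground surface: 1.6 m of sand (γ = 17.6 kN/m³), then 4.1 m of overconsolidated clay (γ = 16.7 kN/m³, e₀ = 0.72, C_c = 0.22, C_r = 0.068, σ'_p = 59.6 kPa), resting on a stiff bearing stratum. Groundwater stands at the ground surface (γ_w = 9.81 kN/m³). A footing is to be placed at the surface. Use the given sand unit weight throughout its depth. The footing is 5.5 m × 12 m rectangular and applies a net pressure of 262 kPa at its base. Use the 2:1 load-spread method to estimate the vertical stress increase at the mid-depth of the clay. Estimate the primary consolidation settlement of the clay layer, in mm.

S_c ≈ 263 mm

Mid-depth of clay below the ground surface: z = 1.6 + 4.1/2 = 3.65 m.
Total vertical stress at mid-clay: σ_v = 17.6×1.6 + 16.7×2.05 = 62.395 kPa.
Pore pressure: u = 9.81×(3.65 − 0) = 35.806 kPa.
Initial effective stress: σ'_0 = σ_v − u = 62.395 − 35.806 = 26.589 kPa.
Stress increase at mid-clay by the 2:1 spreading method:
Δσ = qBL/((B+z)(L+z)) = 262×5.5×12/((5.5+3.65)(12+3.65)) = 120.76 kPa
Final effective stress: σ'_f = 26.589 + 120.76 = 147.35 kPa.
σ'_f = 147.35 > σ'_p = 59.6 kPa, so the stress path crosses the preconsolidation pressure — recompression up to σ'_p, then virgin compression beyond:
S_c = H/(1+e₀)·[C_r·log₁₀(σ'_p/σ'_0) + C_c·log₁₀(σ'_f/σ'_p)]
    = 4.1/1.72 × [0.068×log₁₀(59.6/26.589) + 0.22×log₁₀(147.35/59.6)]
    = 2.3837 × [0.023837 + 0.086483] = 0.263 m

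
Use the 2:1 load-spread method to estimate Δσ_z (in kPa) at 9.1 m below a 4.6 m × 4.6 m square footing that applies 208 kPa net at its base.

Δσ_z ≈ 23.4 kPa

By the 2:1 method the load spreads at 1 horizontal : 2 vertical, so at depth z the loaded area has grown by z in each plan dimension:
Δσ = qBL/((B+z)(L+z)) = 208×4.6×4.6/((4.6+9.1)(4.6+9.1)) = 23.45 kPa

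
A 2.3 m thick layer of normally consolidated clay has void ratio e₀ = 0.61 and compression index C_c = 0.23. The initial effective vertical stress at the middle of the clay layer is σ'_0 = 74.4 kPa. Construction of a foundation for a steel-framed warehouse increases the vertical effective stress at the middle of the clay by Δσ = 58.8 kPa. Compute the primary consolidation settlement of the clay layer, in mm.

Final effective stress: σ'_f = σ'_0 + Δσ = 74.4 + 58.8 = 133.2 kPa.
Normally consolidated clay, so the full stress increment lies on the virgin compression line:
S_c = C_c·H/(1+e₀)·log₁₀(σ'_f/σ'_0) = 0.23×2.3/(1+0.61)×log₁₀(133.2/74.4)
    = 0.32857 × 0.25293 = 0.08311 m

S_c ≈ 83.1 mm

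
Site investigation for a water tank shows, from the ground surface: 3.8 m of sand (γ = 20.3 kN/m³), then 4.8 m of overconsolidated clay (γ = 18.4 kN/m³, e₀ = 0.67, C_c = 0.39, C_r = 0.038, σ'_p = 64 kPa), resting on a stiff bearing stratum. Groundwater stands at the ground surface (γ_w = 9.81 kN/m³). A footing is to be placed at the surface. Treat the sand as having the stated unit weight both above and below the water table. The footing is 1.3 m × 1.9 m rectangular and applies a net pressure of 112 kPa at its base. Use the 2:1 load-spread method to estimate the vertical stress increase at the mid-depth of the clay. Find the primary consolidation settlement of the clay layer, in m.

Mid-depth of clay below the ground surface: z = 3.8 + 4.8/2 = 6.2 m.
Total vertical stress at mid-clay: σ_v = 20.3×3.8 + 18.4×2.4 = 121.3 kPa.
Pore pressure: u = 9.81×(6.2 − 0) = 60.822 kPa.
Initial effective stress: σ'_0 = σ_v − u = 121.3 − 60.822 = 60.478 kPa.
Stress increase at mid-clay by the 2:1 spreading method:
Δσ = qBL/((B+z)(L+z)) = 112×1.3×1.9/((1.3+6.2)(1.9+6.2)) = 4.5537 kPa
Final effective stress: σ'_f = 60.478 + 4.5537 = 65.032 kPa.
σ'_f = 65.032 > σ'_p = 64 kPa, so the stress path crosses the preconsolidation pressure — recompression up to σ'_p, then virgin compression beyond:
S_c = H/(1+e₀)·[C_r·log₁₀(σ'_p/σ'_0) + C_c·log₁₀(σ'_f/σ'_p)]
    = 4.8/1.67 × [0.038×log₁₀(64/60.478) + 0.39×log₁₀(65.032/64)]
    = 2.8743 × [0.00093414 + 0.0027094] = 0.01047 m

S_c ≈ 0.0105 m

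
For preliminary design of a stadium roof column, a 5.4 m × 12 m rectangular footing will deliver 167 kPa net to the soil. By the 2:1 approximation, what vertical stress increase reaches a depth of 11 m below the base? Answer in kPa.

Δσ_z ≈ 28.7 kPa

By the 2:1 method the load spreads at 1 horizontal : 2 vertical, so at depth z the loaded area has grown by z in each plan dimension:
Δσ = qBL/((B+z)(L+z)) = 167×5.4×12/((5.4+11)(12+11)) = 28.689 kPa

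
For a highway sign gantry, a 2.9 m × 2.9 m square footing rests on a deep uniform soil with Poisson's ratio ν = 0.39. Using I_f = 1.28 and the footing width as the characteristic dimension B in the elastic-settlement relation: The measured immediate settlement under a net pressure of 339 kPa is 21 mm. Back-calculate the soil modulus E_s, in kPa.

S_e = q·B·(1−ν²)/E_s · I_f  ⇒  E_s = q·B·(1−ν²)·I_f / S_e.
E_s = 339 × 2.9 × 0.8479 × 1.28 / 0.021 = 50810 kPa

E_s ≈ 50800 kPa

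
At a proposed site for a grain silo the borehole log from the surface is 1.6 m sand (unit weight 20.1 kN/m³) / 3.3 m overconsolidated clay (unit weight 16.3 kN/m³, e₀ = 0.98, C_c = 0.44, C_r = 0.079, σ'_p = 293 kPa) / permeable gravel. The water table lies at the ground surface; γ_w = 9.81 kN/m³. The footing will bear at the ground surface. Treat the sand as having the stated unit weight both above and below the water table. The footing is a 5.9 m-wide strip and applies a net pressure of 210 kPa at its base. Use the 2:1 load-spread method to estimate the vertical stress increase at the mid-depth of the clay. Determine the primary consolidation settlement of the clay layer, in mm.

S_c ≈ 102 mm

Mid-depth of clay below the ground surface: z = 1.6 + 3.3/2 = 3.25 m.
Total vertical stress at mid-clay: σ_v = 20.1×1.6 + 16.3×1.65 = 59.055 kPa.
Pore pressure: u = 9.81×(3.25 − 0) = 31.883 kPa.
Initial effective stress: σ'_0 = σ_v − u = 59.055 − 31.883 = 27.172 kPa.
Stress increase at mid-clay by the 2:1 spreading method:
Δσ = qB/(B+z) = 210×5.9/(5.9+3.25) = 135.41 kPa
Final effective stress: σ'_f = 27.172 + 135.41 = 162.58 kPa.
σ'_f = 162.58 ≤ σ'_p = 293 kPa, so the clay remains overconsolidated and only the recompression index applies:
S_c = C_r·H/(1+e₀)·log₁₀(σ'_f/σ'_0) = 0.079×3.3/1.98×log₁₀(162.58/27.172)
    = 0.13167 × 0.77695 = 0.1023 m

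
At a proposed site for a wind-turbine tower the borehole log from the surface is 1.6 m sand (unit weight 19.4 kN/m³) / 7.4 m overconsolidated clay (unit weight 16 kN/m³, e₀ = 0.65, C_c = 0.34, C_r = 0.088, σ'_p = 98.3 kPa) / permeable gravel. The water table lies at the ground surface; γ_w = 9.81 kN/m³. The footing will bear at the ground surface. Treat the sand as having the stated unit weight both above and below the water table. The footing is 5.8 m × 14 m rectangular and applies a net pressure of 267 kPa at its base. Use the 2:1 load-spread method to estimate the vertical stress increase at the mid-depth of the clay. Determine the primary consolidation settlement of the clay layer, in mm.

Mid-depth of clay below the ground surface: z = 1.6 + 7.4/2 = 5.3 m.
Total vertical stress at mid-clay: σ_v = 19.4×1.6 + 16×3.7 = 90.24 kPa.
Pore pressure: u = 9.81×(5.3 − 0) = 51.993 kPa.
Initial effective stress: σ'_0 = σ_v − u = 90.24 − 51.993 = 38.247 kPa.
Stress increase at mid-clay by the 2:1 spreading method:
Δσ = qBL/((B+z)(L+z)) = 267×5.8×14/((5.8+5.3)(14+5.3)) = 101.2 kPa
Final effective stress: σ'_f = 38.247 + 101.2 = 139.45 kPa.
σ'_f = 139.45 > σ'_p = 98.3 kPa, so the stress path crosses the preconsolidation pressure — recompression up to σ'_p, then virgin compression beyond:
S_c = H/(1+e₀)·[C_r·log₁₀(σ'_p/σ'_0) + C_c·log₁₀(σ'_f/σ'_p)]
    = 7.4/1.65 × [0.088×log₁₀(98.3/38.247) + 0.34×log₁₀(139.45/98.3)]
    = 4.4848 × [0.036076 + 0.051634] = 0.3934 m

S_c ≈ 393 mm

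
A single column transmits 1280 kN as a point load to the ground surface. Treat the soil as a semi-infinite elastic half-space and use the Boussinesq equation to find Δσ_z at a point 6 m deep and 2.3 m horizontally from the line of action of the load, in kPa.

Δσ_z ≈ 12.1 kPa

Boussinesq vertical stress below a point load on an elastic half-space:
Δσ_z = 3P/(2πz²) · [1 + (r/z)²]^(−5/2)
r/z = 2.3/6 = 0.38333; [1+(r/z)²]^(−5/2) = 0.70981.
Δσ_z = 3×1280/(2π×6²) × 0.70981 = 16.977 × 0.70981 = 12.05 kPa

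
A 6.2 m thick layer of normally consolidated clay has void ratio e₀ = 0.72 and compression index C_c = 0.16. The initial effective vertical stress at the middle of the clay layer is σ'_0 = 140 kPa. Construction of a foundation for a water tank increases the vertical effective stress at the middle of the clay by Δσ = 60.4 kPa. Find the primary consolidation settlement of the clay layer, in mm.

S_c ≈ 89.8 mm

Final effective stress: σ'_f = σ'_0 + Δσ = 140 + 60.4 = 200.4 kPa.
Normally consolidated clay, so the full stress increment lies on the virgin compression line:
S_c = C_c·H/(1+e₀)·log₁₀(σ'_f/σ'_0) = 0.16×6.2/(1+0.72)×log₁₀(200.4/140)
    = 0.57674 × 0.15577 = 0.08984 m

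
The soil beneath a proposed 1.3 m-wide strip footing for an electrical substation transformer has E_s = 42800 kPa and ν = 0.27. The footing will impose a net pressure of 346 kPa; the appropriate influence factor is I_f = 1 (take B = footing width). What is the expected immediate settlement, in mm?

S_e ≈ 9.74 mm

Immediate (elastic) settlement: S_e = q·B·(1−ν²)/E_s · I_f.
S_e = 346 × 1.3 × (1 − 0.27²) / 42800 × 1
    = 346 × 1.3 × 0.9271 / 42800 × 1
    = 0.009743 m = 9.743 mm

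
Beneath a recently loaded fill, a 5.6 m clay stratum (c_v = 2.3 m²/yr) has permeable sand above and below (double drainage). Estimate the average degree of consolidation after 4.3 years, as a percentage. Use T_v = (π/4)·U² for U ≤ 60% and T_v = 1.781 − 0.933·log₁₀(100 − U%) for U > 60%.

Drainage path length: H_d = H/2 = 2.8 m (double drainage).
T_v = c_v·t/H_d² = 2.3×4.3/2.8² = 1.2615.
T_v = 1.2615 corresponds to the U > 60% branch:
U = 1 − 10^((1.781 − T_v)/0.933)/100 = 0.964

U ≈ 96.4 %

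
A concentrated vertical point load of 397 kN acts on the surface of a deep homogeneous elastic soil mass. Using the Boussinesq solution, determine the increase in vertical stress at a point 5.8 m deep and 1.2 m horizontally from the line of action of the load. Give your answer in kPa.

Boussinesq vertical stress below a point load on an elastic half-space:
Δσ_z = 3P/(2πz²) · [1 + (r/z)²]^(−5/2)
r/z = 1.2/5.8 = 0.2069; [1+(r/z)²]^(−5/2) = 0.90052.
Δσ_z = 3×397/(2π×5.8²) × 0.90052 = 5.6348 × 0.90052 = 5.074 kPa

Δσ_z ≈ 5.07 kPa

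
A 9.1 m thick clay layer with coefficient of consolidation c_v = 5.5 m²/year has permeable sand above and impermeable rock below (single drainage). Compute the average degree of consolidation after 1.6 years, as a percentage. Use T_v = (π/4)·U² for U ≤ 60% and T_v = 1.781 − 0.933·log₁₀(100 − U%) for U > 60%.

Drainage path length: H_d = H = 9.1 m (single drainage).
T_v = c_v·t/H_d² = 5.5×1.6/9.1² = 0.10627.
T_v = 0.10627 corresponds to the U ≤ 60% branch:
U = √(4T_v/π) = 0.3678

U ≈ 36.8 %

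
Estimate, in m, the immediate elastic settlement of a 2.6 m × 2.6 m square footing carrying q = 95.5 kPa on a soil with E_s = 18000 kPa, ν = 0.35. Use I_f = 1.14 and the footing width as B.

S_e ≈ 0.0138 m

Immediate (elastic) settlement: S_e = q·B·(1−ν²)/E_s · I_f.
S_e = 95.5 × 2.6 × (1 − 0.35²) / 18000 × 1.14
    = 95.5 × 2.6 × 0.8775 / 18000 × 1.14
    = 0.0138 m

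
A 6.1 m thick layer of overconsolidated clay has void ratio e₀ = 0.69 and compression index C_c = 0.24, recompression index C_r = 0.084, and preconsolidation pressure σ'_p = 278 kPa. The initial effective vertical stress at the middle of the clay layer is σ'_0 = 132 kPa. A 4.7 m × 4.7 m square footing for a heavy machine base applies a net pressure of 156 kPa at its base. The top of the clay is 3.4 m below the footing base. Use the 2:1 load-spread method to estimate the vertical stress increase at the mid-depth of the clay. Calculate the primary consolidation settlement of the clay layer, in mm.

Mid-depth of clay below the footing base: z = 3.4 + 6.1/2 = 6.45 m.
Stress increase at mid-clay by the 2:1 spreading method:
Δσ = qBL/((B+z)(L+z)) = 156×4.7×4.7/((4.7+6.45)(4.7+6.45)) = 27.719 kPa
Final effective stress: σ'_f = 132 + 27.719 = 159.72 kPa.
σ'_f = 159.72 ≤ σ'_p = 278 kPa, so the clay remains overconsolidated and only the recompression index applies:
S_c = C_r·H/(1+e₀)·log₁₀(σ'_f/σ'_0) = 0.084×6.1/1.69×log₁₀(159.72/132)
    = 0.3032 × 0.082785 = 0.0251 m

S_c ≈ 25.1 mm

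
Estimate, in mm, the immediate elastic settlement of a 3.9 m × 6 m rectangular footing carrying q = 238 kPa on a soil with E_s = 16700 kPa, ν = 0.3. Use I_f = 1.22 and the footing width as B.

S_e ≈ 61.7 mm

Immediate (elastic) settlement: S_e = q·B·(1−ν²)/E_s · I_f.
S_e = 238 × 3.9 × (1 − 0.3²) / 16700 × 1.22
    = 238 × 3.9 × 0.91 / 16700 × 1.22
    = 0.06171 m = 61.71 mm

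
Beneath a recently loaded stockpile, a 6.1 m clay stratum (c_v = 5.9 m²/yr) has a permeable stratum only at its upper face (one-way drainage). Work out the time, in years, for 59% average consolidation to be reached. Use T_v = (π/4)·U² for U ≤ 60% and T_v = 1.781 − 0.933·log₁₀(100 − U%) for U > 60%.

t ≈ 1.72 years

Drainage path length: H_d = H = 6.1 m (single drainage).
U ≤ 60%: T_v = (π/4)·U² = (π/4)×0.59² = 0.2734.
t = T_v·H_d²/c_v = 0.2734×6.1²/5.9 = 1.724 years.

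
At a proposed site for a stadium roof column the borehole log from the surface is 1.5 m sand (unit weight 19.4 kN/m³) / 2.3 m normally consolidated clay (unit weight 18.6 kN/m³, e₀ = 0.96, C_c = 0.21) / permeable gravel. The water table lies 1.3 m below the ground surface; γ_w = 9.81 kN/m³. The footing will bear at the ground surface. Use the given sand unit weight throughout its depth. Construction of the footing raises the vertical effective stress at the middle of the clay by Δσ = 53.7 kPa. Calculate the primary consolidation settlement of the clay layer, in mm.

S_c ≈ 95.5 mm

Mid-depth of clay below the ground surface: z = 1.5 + 2.3/2 = 2.65 m.
Total vertical stress at mid-clay: σ_v = 19.4×1.5 + 18.6×1.15 = 50.49 kPa.
Pore pressure: u = 9.81×(2.65 − 1.3) = 13.244 kPa.
Initial effective stress: σ'_0 = σ_v − u = 50.49 − 13.244 = 37.246 kPa.
Final effective stress: σ'_f = σ'_0 + Δσ = 37.246 + 53.7 = 90.946 kPa.
Normally consolidated clay, so the full stress increment lies on the virgin compression line:
S_c = C_c·H/(1+e₀)·log₁₀(σ'_f/σ'_0) = 0.21×2.3/(1+0.96)×log₁₀(90.946/37.246)
    = 0.24643 × 0.3877 = 0.09554 m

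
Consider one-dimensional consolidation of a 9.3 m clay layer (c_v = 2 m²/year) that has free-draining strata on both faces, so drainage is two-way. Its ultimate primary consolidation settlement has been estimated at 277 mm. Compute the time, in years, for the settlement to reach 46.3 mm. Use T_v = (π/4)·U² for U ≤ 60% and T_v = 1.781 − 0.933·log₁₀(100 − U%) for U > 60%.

Drainage path length: H_d = H/2 = 4.65 m (double drainage).
U = S(t)/S_ult = 46.3/277 = 0.1671.
U ≤ 60%: T_v = (π/4)·U² = (π/4)×0.16715² = 0.021943.
t = T_v·H_d²/c_v = 0.021943×4.65²/2 = 0.2372 years.

t ≈ 0.237 years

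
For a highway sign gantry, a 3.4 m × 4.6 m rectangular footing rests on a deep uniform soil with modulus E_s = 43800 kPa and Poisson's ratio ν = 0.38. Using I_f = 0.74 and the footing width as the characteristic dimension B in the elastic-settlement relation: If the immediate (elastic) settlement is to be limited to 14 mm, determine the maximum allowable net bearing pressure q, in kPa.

S_e = q·B·(1−ν²)/E_s · I_f  ⇒  q = S_e·E_s / (B·(1−ν²)·I_f).
q = 0.014 × 43800 / (3.4 × 0.8556 × 0.74) = 284.9 kPa

q ≈ 285 kPa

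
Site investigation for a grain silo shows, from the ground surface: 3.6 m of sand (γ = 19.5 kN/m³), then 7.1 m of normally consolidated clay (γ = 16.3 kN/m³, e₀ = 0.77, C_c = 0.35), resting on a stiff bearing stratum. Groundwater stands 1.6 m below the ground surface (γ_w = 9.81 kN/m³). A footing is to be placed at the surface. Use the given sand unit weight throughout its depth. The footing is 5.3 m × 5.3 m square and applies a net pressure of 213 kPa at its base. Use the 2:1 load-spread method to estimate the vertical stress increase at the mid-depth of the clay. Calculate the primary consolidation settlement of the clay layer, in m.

Mid-depth of clay below the ground surface: z = 3.6 + 7.1/2 = 7.15 m.
Total vertical stress at mid-clay: σ_v = 19.5×3.6 + 16.3×3.55 = 128.06 kPa.
Pore pressure: u = 9.81×(7.15 − 1.6) = 54.446 kPa.
Initial effective stress: σ'_0 = σ_v − u = 128.06 − 54.446 = 73.614 kPa.
Stress increase at mid-clay by the 2:1 spreading method:
Δσ = qBL/((B+z)(L+z)) = 213×5.3×5.3/((5.3+7.15)(5.3+7.15)) = 38.6 kPa
Final effective stress: σ'_f = σ'_0 + Δσ = 73.614 + 38.6 = 112.21 kPa.
Normally consolidated clay, so the full stress increment lies on the virgin compression line:
S_c = C_c·H/(1+e₀)·log₁₀(σ'_f/σ'_0) = 0.35×7.1/(1+0.77)×log₁₀(112.21/73.614)
    = 1.404 × 0.18307 = 0.257 m

S_c ≈ 0.257 m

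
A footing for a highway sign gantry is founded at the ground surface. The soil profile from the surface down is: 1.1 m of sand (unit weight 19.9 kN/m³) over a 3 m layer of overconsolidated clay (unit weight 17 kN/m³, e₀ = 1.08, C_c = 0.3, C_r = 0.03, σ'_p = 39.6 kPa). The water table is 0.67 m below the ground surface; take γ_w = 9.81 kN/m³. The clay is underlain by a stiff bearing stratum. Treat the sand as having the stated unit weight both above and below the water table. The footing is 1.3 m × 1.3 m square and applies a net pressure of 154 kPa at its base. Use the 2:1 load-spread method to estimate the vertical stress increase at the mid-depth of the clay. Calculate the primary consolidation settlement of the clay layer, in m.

Mid-depth of clay below the ground surface: z = 1.1 + 3/2 = 2.6 m.
Total vertical stress at mid-clay: σ_v = 19.9×1.1 + 17×1.5 = 47.39 kPa.
Pore pressure: u = 9.81×(2.6 − 0.67) = 18.933 kPa.
Initial effective stress: σ'_0 = σ_v − u = 47.39 − 18.933 = 28.457 kPa.
Stress increase at mid-clay by the 2:1 spreading method:
Δσ = qBL/((B+z)(L+z)) = 154×1.3×1.3/((1.3+2.6)(1.3+2.6)) = 17.111 kPa
Final effective stress: σ'_f = 28.457 + 17.111 = 45.568 kPa.
σ'_f = 45.568 > σ'_p = 39.6 kPa, so the stress path crosses the preconsolidation pressure — recompression up to σ'_p, then virgin compression beyond:
S_c = H/(1+e₀)·[C_r·log₁₀(σ'_p/σ'_0) + C_c·log₁₀(σ'_f/σ'_p)]
    = 3/2.08 × [0.03×log₁₀(39.6/28.457) + 0.3×log₁₀(45.568/39.6)]
    = 1.4423 × [0.0043052 + 0.018289] = 0.03259 m

S_c ≈ 0.0326 m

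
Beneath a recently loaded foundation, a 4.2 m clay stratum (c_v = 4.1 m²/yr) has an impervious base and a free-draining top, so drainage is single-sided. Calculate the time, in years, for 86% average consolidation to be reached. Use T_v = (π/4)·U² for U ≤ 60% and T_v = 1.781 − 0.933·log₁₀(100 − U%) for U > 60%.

Drainage path length: H_d = H = 4.2 m (single drainage).
U > 60%: T_v = 1.781 − 0.933·log₁₀(100 − 86) = 0.71166.
t = T_v·H_d²/c_v = 0.71166×4.2²/4.1 = 3.062 years.

t ≈ 3.06 years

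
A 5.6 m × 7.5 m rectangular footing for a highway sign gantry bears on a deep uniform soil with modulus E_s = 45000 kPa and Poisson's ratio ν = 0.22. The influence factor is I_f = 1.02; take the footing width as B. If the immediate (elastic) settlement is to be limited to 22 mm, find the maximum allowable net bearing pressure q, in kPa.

S_e = q·B·(1−ν²)/E_s · I_f  ⇒  q = S_e·E_s / (B·(1−ν²)·I_f).
q = 0.022 × 45000 / (5.6 × 0.9516 × 1.02) = 182.1 kPa

q ≈ 182 kPa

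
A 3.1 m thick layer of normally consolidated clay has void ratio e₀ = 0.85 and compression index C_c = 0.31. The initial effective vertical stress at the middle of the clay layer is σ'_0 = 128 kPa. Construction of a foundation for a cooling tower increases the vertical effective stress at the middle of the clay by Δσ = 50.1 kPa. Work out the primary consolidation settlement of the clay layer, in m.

S_c ≈ 0.0745 m

Final effective stress: σ'_f = σ'_0 + Δσ = 128 + 50.1 = 178.1 kPa.
Normally consolidated clay, so the full stress increment lies on the virgin compression line:
S_c = C_c·H/(1+e₀)·log₁₀(σ'_f/σ'_0) = 0.31×3.1/(1+0.85)×log₁₀(178.1/128)
    = 0.51946 × 0.14345 = 0.07452 m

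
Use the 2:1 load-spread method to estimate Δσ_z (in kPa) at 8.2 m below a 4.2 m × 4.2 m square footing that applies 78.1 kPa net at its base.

Δσ_z ≈ 8.96 kPa

By the 2:1 method the load spreads at 1 horizontal : 2 vertical, so at depth z the loaded area has grown by z in each plan dimension:
Δσ = qBL/((B+z)(L+z)) = 78.1×4.2×4.2/((4.2+8.2)(4.2+8.2)) = 8.96 kPa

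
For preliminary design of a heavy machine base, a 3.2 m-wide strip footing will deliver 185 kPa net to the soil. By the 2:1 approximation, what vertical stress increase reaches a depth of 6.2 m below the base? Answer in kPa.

Δσ_z ≈ 63 kPa

By the 2:1 method the load spreads at 1 horizontal : 2 vertical, so at depth z the loaded area has grown by z in each plan dimension:
Δσ = qB/(B+z) = 185×3.2/(3.2+6.2) = 62.979 kPa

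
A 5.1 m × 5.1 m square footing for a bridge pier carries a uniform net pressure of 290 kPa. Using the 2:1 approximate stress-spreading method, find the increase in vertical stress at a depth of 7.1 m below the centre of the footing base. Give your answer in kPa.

By the 2:1 method the load spreads at 1 horizontal : 2 vertical, so at depth z the loaded area has grown by z in each plan dimension:
Δσ = qBL/((B+z)(L+z)) = 290×5.1×5.1/((5.1+7.1)(5.1+7.1)) = 50.678 kPa

Δσ_z ≈ 50.7 kPa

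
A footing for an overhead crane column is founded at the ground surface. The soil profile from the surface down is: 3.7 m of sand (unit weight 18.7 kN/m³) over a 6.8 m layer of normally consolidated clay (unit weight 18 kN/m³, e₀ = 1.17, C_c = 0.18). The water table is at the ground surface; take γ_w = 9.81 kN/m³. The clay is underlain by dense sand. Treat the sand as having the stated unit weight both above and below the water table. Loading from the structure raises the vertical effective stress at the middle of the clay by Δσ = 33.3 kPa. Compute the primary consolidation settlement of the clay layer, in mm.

S_c ≈ 107 mm

Mid-depth of clay below the ground surface: z = 3.7 + 6.8/2 = 7.1 m.
Total vertical stress at mid-clay: σ_v = 18.7×3.7 + 18×3.4 = 130.39 kPa.
Pore pressure: u = 9.81×(7.1 − 0) = 69.651 kPa.
Initial effective stress: σ'_0 = σ_v − u = 130.39 − 69.651 = 60.739 kPa.
Final effective stress: σ'_f = σ'_0 + Δσ = 60.739 + 33.3 = 94.039 kPa.
Normally consolidated clay, so the full stress increment lies on the virgin compression line:
S_c = C_c·H/(1+e₀)·log₁₀(σ'_f/σ'_0) = 0.18×6.8/(1+1.17)×log₁₀(94.039/60.739)
    = 0.56406 × 0.18984 = 0.1071 m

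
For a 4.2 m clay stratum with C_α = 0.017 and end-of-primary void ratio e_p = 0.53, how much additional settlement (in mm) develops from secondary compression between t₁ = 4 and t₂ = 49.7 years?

Secondary compression: S_s = C_α·H/(1+e_p)·log₁₀(t₂/t₁)
S_s = 0.017×4.2/(1+0.53)×log₁₀(49.7/4)
    = 0.04667 × 1.094 = 0.05107 m

S_s ≈ 51.1 mm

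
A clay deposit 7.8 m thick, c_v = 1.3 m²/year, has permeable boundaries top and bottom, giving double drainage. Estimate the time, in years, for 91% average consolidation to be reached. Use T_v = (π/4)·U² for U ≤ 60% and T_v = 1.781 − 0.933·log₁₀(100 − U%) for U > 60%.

Drainage path length: H_d = H/2 = 3.9 m (double drainage).
U > 60%: T_v = 1.781 − 0.933·log₁₀(100 − 91) = 0.89069.
t = T_v·H_d²/c_v = 0.89069×3.9²/1.3 = 10.42 years.

t ≈ 10.4 years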